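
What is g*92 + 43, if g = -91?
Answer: -8329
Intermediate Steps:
g*92 + 43 = -91*92 + 43 = -8372 + 43 = -8329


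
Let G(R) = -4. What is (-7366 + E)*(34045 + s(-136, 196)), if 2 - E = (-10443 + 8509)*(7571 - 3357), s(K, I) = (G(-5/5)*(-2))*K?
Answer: 268352767984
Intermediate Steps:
s(K, I) = 8*K (s(K, I) = (-4*(-2))*K = 8*K)
E = 8149878 (E = 2 - (-10443 + 8509)*(7571 - 3357) = 2 - (-1934)*4214 = 2 - 1*(-8149876) = 2 + 8149876 = 8149878)
(-7366 + E)*(34045 + s(-136, 196)) = (-7366 + 8149878)*(34045 + 8*(-136)) = 8142512*(34045 - 1088) = 8142512*32957 = 268352767984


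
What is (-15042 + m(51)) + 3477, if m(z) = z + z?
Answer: -11463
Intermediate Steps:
m(z) = 2*z
(-15042 + m(51)) + 3477 = (-15042 + 2*51) + 3477 = (-15042 + 102) + 3477 = -14940 + 3477 = -11463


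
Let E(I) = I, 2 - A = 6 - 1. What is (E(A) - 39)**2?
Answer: 1764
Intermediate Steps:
A = -3 (A = 2 - (6 - 1) = 2 - 1*5 = 2 - 5 = -3)
(E(A) - 39)**2 = (-3 - 39)**2 = (-42)**2 = 1764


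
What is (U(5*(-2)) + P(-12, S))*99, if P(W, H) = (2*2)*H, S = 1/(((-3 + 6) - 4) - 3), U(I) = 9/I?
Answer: -1881/10 ≈ -188.10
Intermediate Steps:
S = -¼ (S = 1/((3 - 4) - 3) = 1/(-1 - 3) = 1/(-4) = -¼ ≈ -0.25000)
P(W, H) = 4*H
(U(5*(-2)) + P(-12, S))*99 = (9/((5*(-2))) + 4*(-¼))*99 = (9/(-10) - 1)*99 = (9*(-⅒) - 1)*99 = (-9/10 - 1)*99 = -19/10*99 = -1881/10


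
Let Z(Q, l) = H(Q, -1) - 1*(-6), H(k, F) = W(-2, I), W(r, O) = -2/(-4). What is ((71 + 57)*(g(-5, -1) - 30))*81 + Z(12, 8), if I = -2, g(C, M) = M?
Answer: -642803/2 ≈ -3.2140e+5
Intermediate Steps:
W(r, O) = ½ (W(r, O) = -2*(-¼) = ½)
H(k, F) = ½
Z(Q, l) = 13/2 (Z(Q, l) = ½ - 1*(-6) = ½ + 6 = 13/2)
((71 + 57)*(g(-5, -1) - 30))*81 + Z(12, 8) = ((71 + 57)*(-1 - 30))*81 + 13/2 = (128*(-31))*81 + 13/2 = -3968*81 + 13/2 = -321408 + 13/2 = -642803/2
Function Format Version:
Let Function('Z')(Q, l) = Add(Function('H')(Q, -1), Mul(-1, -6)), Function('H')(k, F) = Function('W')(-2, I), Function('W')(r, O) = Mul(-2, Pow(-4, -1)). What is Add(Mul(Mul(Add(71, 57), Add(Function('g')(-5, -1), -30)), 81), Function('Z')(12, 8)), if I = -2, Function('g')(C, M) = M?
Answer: Rational(-642803, 2) ≈ -3.2140e+5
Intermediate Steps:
Function('W')(r, O) = Rational(1, 2) (Function('W')(r, O) = Mul(-2, Rational(-1, 4)) = Rational(1, 2))
Function('H')(k, F) = Rational(1, 2)
Function('Z')(Q, l) = Rational(13, 2) (Function('Z')(Q, l) = Add(Rational(1, 2), Mul(-1, -6)) = Add(Rational(1, 2), 6) = Rational(13, 2))
Add(Mul(Mul(Add(71, 57), Add(Function('g')(-5, -1), -30)), 81), Function('Z')(12, 8)) = Add(Mul(Mul(Add(71, 57), Add(-1, -30)), 81), Rational(13, 2)) = Add(Mul(Mul(128, -31), 81), Rational(13, 2)) = Add(Mul(-3968, 81), Rational(13, 2)) = Add(-321408, Rational(13, 2)) = Rational(-642803, 2)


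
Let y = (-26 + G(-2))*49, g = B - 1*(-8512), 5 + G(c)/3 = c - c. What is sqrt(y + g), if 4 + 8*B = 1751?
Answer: sqrt(107542)/4 ≈ 81.984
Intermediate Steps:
B = 1747/8 (B = -1/2 + (1/8)*1751 = -1/2 + 1751/8 = 1747/8 ≈ 218.38)
G(c) = -15 (G(c) = -15 + 3*(c - c) = -15 + 3*0 = -15 + 0 = -15)
g = 69843/8 (g = 1747/8 - 1*(-8512) = 1747/8 + 8512 = 69843/8 ≈ 8730.4)
y = -2009 (y = (-26 - 15)*49 = -41*49 = -2009)
sqrt(y + g) = sqrt(-2009 + 69843/8) = sqrt(53771/8) = sqrt(107542)/4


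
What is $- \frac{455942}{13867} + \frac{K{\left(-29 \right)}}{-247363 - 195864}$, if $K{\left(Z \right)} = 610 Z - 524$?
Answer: $- \frac{201833231296}{6146228809} \approx -32.839$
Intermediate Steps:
$K{\left(Z \right)} = -524 + 610 Z$
$- \frac{455942}{13867} + \frac{K{\left(-29 \right)}}{-247363 - 195864} = - \frac{455942}{13867} + \frac{-524 + 610 \left(-29\right)}{-247363 - 195864} = \left(-455942\right) \frac{1}{13867} + \frac{-524 - 17690}{-247363 - 195864} = - \frac{455942}{13867} - \frac{18214}{-443227} = - \frac{455942}{13867} - - \frac{18214}{443227} = - \frac{455942}{13867} + \frac{18214}{443227} = - \frac{201833231296}{6146228809}$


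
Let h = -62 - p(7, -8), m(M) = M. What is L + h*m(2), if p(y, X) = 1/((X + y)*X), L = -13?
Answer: -549/4 ≈ -137.25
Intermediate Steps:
p(y, X) = 1/(X*(X + y))
h = -497/8 (h = -62 - 1/((-8)*(-8 + 7)) = -62 - (-1)/(8*(-1)) = -62 - (-1)*(-1)/8 = -62 - 1*⅛ = -62 - ⅛ = -497/8 ≈ -62.125)
L + h*m(2) = -13 - 497/8*2 = -13 - 497/4 = -549/4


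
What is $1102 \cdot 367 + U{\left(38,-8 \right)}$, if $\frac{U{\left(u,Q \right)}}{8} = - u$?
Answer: $404130$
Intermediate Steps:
$U{\left(u,Q \right)} = - 8 u$ ($U{\left(u,Q \right)} = 8 \left(- u\right) = - 8 u$)
$1102 \cdot 367 + U{\left(38,-8 \right)} = 1102 \cdot 367 - 304 = 404434 - 304 = 404130$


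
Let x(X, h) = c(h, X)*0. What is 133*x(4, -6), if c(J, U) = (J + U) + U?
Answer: 0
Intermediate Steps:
c(J, U) = J + 2*U
x(X, h) = 0 (x(X, h) = (h + 2*X)*0 = 0)
133*x(4, -6) = 133*0 = 0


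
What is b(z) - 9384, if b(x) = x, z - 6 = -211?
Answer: -9589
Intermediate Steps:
z = -205 (z = 6 - 211 = -205)
b(z) - 9384 = -205 - 9384 = -9589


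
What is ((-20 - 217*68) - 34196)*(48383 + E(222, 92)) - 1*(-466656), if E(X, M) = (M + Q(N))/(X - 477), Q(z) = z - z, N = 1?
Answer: -201358875892/85 ≈ -2.3689e+9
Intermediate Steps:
Q(z) = 0
E(X, M) = M/(-477 + X) (E(X, M) = (M + 0)/(X - 477) = M/(-477 + X))
((-20 - 217*68) - 34196)*(48383 + E(222, 92)) - 1*(-466656) = ((-20 - 217*68) - 34196)*(48383 + 92/(-477 + 222)) - 1*(-466656) = ((-20 - 14756) - 34196)*(48383 + 92/(-255)) + 466656 = (-14776 - 34196)*(48383 + 92*(-1/255)) + 466656 = -48972*(48383 - 92/255) + 466656 = -48972*12337573/255 + 466656 = -201398541652/85 + 466656 = -201358875892/85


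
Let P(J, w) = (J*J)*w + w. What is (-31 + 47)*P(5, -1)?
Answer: -416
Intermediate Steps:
P(J, w) = w + w*J² (P(J, w) = J²*w + w = w*J² + w = w + w*J²)
(-31 + 47)*P(5, -1) = (-31 + 47)*(-(1 + 5²)) = 16*(-(1 + 25)) = 16*(-1*26) = 16*(-26) = -416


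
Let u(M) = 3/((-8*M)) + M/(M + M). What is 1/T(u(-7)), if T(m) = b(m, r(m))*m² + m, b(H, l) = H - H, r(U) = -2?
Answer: 56/31 ≈ 1.8065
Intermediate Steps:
b(H, l) = 0
u(M) = ½ - 3/(8*M) (u(M) = 3*(-1/(8*M)) + M/((2*M)) = -3/(8*M) + M*(1/(2*M)) = -3/(8*M) + ½ = ½ - 3/(8*M))
T(m) = m (T(m) = 0*m² + m = 0 + m = m)
1/T(u(-7)) = 1/((⅛)*(-3 + 4*(-7))/(-7)) = 1/((⅛)*(-⅐)*(-3 - 28)) = 1/((⅛)*(-⅐)*(-31)) = 1/(31/56) = 56/31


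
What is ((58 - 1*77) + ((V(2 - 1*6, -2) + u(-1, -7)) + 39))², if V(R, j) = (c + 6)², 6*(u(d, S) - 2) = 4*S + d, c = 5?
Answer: 687241/36 ≈ 19090.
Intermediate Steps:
u(d, S) = 2 + d/6 + 2*S/3 (u(d, S) = 2 + (4*S + d)/6 = 2 + (d + 4*S)/6 = 2 + (d/6 + 2*S/3) = 2 + d/6 + 2*S/3)
V(R, j) = 121 (V(R, j) = (5 + 6)² = 11² = 121)
((58 - 1*77) + ((V(2 - 1*6, -2) + u(-1, -7)) + 39))² = ((58 - 1*77) + ((121 + (2 + (⅙)*(-1) + (⅔)*(-7))) + 39))² = ((58 - 77) + ((121 + (2 - ⅙ - 14/3)) + 39))² = (-19 + ((121 - 17/6) + 39))² = (-19 + (709/6 + 39))² = (-19 + 943/6)² = (829/6)² = 687241/36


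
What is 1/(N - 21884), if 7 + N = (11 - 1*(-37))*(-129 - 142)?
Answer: -1/34899 ≈ -2.8654e-5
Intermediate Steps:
N = -13015 (N = -7 + (11 - 1*(-37))*(-129 - 142) = -7 + (11 + 37)*(-271) = -7 + 48*(-271) = -7 - 13008 = -13015)
1/(N - 21884) = 1/(-13015 - 21884) = 1/(-34899) = -1/34899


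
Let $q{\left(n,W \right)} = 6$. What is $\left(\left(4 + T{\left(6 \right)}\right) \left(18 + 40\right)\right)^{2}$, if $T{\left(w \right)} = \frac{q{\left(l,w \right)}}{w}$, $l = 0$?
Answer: $84100$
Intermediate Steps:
$T{\left(w \right)} = \frac{6}{w}$
$\left(\left(4 + T{\left(6 \right)}\right) \left(18 + 40\right)\right)^{2} = \left(\left(4 + \frac{6}{6}\right) \left(18 + 40\right)\right)^{2} = \left(\left(4 + 6 \cdot \frac{1}{6}\right) 58\right)^{2} = \left(\left(4 + 1\right) 58\right)^{2} = \left(5 \cdot 58\right)^{2} = 290^{2} = 84100$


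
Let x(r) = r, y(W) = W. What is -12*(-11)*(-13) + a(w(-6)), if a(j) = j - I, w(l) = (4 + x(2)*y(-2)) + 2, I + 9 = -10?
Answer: -1695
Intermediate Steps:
I = -19 (I = -9 - 10 = -19)
w(l) = 2 (w(l) = (4 + 2*(-2)) + 2 = (4 - 4) + 2 = 0 + 2 = 2)
a(j) = 19 + j (a(j) = j - 1*(-19) = j + 19 = 19 + j)
-12*(-11)*(-13) + a(w(-6)) = -12*(-11)*(-13) + (19 + 2) = 132*(-13) + 21 = -1716 + 21 = -1695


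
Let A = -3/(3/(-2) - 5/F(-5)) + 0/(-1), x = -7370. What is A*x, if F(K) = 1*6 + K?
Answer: -44220/13 ≈ -3401.5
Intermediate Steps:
F(K) = 6 + K
A = 6/13 (A = -3/(3/(-2) - 5/(6 - 5)) + 0/(-1) = -3/(3*(-½) - 5/1) + 0*(-1) = -3/(-3/2 - 5*1) + 0 = -3/(-3/2 - 5) + 0 = -3/(-13/2) + 0 = -3*(-2/13) + 0 = 6/13 + 0 = 6/13 ≈ 0.46154)
A*x = (6/13)*(-7370) = -44220/13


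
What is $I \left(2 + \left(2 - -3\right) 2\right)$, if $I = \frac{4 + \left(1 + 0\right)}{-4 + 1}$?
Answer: $-20$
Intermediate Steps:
$I = - \frac{5}{3}$ ($I = \frac{4 + 1}{-3} = 5 \left(- \frac{1}{3}\right) = - \frac{5}{3} \approx -1.6667$)
$I \left(2 + \left(2 - -3\right) 2\right) = - \frac{5 \left(2 + \left(2 - -3\right) 2\right)}{3} = - \frac{5 \left(2 + \left(2 + 3\right) 2\right)}{3} = - \frac{5 \left(2 + 5 \cdot 2\right)}{3} = - \frac{5 \left(2 + 10\right)}{3} = \left(- \frac{5}{3}\right) 12 = -20$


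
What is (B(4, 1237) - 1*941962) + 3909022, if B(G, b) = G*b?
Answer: 2972008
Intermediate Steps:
(B(4, 1237) - 1*941962) + 3909022 = (4*1237 - 1*941962) + 3909022 = (4948 - 941962) + 3909022 = -937014 + 3909022 = 2972008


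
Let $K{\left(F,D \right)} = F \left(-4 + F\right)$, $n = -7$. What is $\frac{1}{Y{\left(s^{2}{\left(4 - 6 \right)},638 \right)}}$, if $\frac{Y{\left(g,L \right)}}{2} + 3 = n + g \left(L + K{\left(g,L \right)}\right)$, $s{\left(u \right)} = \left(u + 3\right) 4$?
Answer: $\frac{1}{26540} \approx 3.7679 \cdot 10^{-5}$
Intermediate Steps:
$s{\left(u \right)} = 12 + 4 u$ ($s{\left(u \right)} = \left(3 + u\right) 4 = 12 + 4 u$)
$Y{\left(g,L \right)} = -20 + 2 g \left(L + g \left(-4 + g\right)\right)$ ($Y{\left(g,L \right)} = -6 + 2 \left(-7 + g \left(L + g \left(-4 + g\right)\right)\right) = -6 + \left(-14 + 2 g \left(L + g \left(-4 + g\right)\right)\right) = -20 + 2 g \left(L + g \left(-4 + g\right)\right)$)
$\frac{1}{Y{\left(s^{2}{\left(4 - 6 \right)},638 \right)}} = \frac{1}{-20 + 2 \cdot 638 \left(12 + 4 \left(4 - 6\right)\right)^{2} + 2 \left(\left(12 + 4 \left(4 - 6\right)\right)^{2}\right)^{2} \left(-4 + \left(12 + 4 \left(4 - 6\right)\right)^{2}\right)} = \frac{1}{-20 + 2 \cdot 638 \left(12 + 4 \left(-2\right)\right)^{2} + 2 \left(\left(12 + 4 \left(-2\right)\right)^{2}\right)^{2} \left(-4 + \left(12 + 4 \left(-2\right)\right)^{2}\right)} = \frac{1}{-20 + 2 \cdot 638 \left(12 - 8\right)^{2} + 2 \left(\left(12 - 8\right)^{2}\right)^{2} \left(-4 + \left(12 - 8\right)^{2}\right)} = \frac{1}{-20 + 2 \cdot 638 \cdot 4^{2} + 2 \left(4^{2}\right)^{2} \left(-4 + 4^{2}\right)} = \frac{1}{-20 + 2 \cdot 638 \cdot 16 + 2 \cdot 16^{2} \left(-4 + 16\right)} = \frac{1}{-20 + 20416 + 2 \cdot 256 \cdot 12} = \frac{1}{-20 + 20416 + 6144} = \frac{1}{26540}$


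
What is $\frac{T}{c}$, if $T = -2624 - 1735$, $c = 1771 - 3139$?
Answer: $\frac{1453}{456} \approx 3.1864$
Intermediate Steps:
$c = -1368$ ($c = 1771 - 3139 = -1368$)
$T = -4359$
$\frac{T}{c} = - \frac{4359}{-1368} = \left(-4359\right) \left(- \frac{1}{1368}\right) = \frac{1453}{456}$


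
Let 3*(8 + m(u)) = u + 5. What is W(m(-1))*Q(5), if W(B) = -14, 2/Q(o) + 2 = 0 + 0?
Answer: 14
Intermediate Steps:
m(u) = -19/3 + u/3 (m(u) = -8 + (u + 5)/3 = -8 + (5 + u)/3 = -8 + (5/3 + u/3) = -19/3 + u/3)
Q(o) = -1 (Q(o) = 2/(-2 + (0 + 0)) = 2/(-2 + 0) = 2/(-2) = 2*(-½) = -1)
W(m(-1))*Q(5) = -14*(-1) = 14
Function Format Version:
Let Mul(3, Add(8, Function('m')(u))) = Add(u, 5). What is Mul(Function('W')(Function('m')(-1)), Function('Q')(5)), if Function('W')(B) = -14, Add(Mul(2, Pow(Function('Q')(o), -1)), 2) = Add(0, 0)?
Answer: 14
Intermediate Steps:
Function('m')(u) = Add(Rational(-19, 3), Mul(Rational(1, 3), u)) (Function('m')(u) = Add(-8, Mul(Rational(1, 3), Add(u, 5))) = Add(-8, Mul(Rational(1, 3), Add(5, u))) = Add(-8, Add(Rational(5, 3), Mul(Rational(1, 3), u))) = Add(Rational(-19, 3), Mul(Rational(1, 3), u)))
Function('Q')(o) = -1 (Function('Q')(o) = Mul(2, Pow(Add(-2, Add(0, 0)), -1)) = Mul(2, Pow(Add(-2, 0), -1)) = Mul(2, Pow(-2, -1)) = Mul(2, Rational(-1, 2)) = -1)
Mul(Function('W')(Function('m')(-1)), Function('Q')(5)) = Mul(-14, -1) = 14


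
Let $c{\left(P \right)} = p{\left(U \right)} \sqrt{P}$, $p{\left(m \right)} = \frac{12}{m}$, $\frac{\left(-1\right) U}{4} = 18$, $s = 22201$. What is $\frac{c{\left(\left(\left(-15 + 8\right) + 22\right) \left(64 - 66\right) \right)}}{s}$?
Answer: $- \frac{i \sqrt{30}}{133206} \approx - 4.1118 \cdot 10^{-5} i$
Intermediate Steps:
$U = -72$ ($U = \left(-4\right) 18 = -72$)
$c{\left(P \right)} = - \frac{\sqrt{P}}{6}$ ($c{\left(P \right)} = \frac{12}{-72} \sqrt{P} = 12 \left(- \frac{1}{72}\right) \sqrt{P} = - \frac{\sqrt{P}}{6}$)
$\frac{c{\left(\left(\left(-15 + 8\right) + 22\right) \left(64 - 66\right) \right)}}{s} = \frac{\left(- \frac{1}{6}\right) \sqrt{\left(\left(-15 + 8\right) + 22\right) \left(64 - 66\right)}}{22201} = - \frac{\sqrt{\left(-7 + 22\right) \left(-2\right)}}{6} \cdot \frac{1}{22201} = - \frac{\sqrt{15 \left(-2\right)}}{6} \cdot \frac{1}{22201} = - \frac{\sqrt{-30}}{6} \cdot \frac{1}{22201} = - \frac{i \sqrt{30}}{6} \cdot \frac{1}{22201} = - \frac{i \sqrt{30}}{133206}$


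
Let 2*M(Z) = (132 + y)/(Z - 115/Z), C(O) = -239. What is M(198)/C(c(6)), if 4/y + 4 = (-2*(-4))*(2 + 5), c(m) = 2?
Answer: -169983/121449523 ≈ -0.0013996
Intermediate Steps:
y = 1/13 (y = 4/(-4 + (-2*(-4))*(2 + 5)) = 4/(-4 + 8*7) = 4/(-4 + 56) = 4/52 = 4*(1/52) = 1/13 ≈ 0.076923)
M(Z) = 1717/(26*(Z - 115/Z)) (M(Z) = ((132 + 1/13)/(Z - 115/Z))/2 = (1717/(13*(Z - 115/Z)))/2 = 1717/(26*(Z - 115/Z)))
M(198)/C(c(6)) = ((1717/26)*198/(-115 + 198²))/(-239) = ((1717/26)*198/(-115 + 39204))*(-1/239) = ((1717/26)*198/39089)*(-1/239) = ((1717/26)*198*(1/39089))*(-1/239) = (169983/508157)*(-1/239) = -169983/121449523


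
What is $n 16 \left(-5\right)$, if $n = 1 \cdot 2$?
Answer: $-160$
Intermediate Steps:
$n = 2$
$n 16 \left(-5\right) = 2 \cdot 16 \left(-5\right) = 32 \left(-5\right) = -160$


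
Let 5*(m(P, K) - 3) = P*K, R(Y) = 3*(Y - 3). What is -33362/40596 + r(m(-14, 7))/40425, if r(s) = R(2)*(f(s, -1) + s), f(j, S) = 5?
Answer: -1122705091/1367577750 ≈ -0.82094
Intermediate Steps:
R(Y) = -9 + 3*Y (R(Y) = 3*(-3 + Y) = -9 + 3*Y)
m(P, K) = 3 + K*P/5 (m(P, K) = 3 + (P*K)/5 = 3 + (K*P)/5 = 3 + K*P/5)
r(s) = -15 - 3*s (r(s) = (-9 + 3*2)*(5 + s) = (-9 + 6)*(5 + s) = -3*(5 + s) = -15 - 3*s)
-33362/40596 + r(m(-14, 7))/40425 = -33362/40596 + (-15 - 3*(3 + (⅕)*7*(-14)))/40425 = -33362*1/40596 + (-15 - 3*(3 - 98/5))*(1/40425) = -16681/20298 + (-15 - 3*(-83/5))*(1/40425) = -16681/20298 + (-15 + 249/5)*(1/40425) = -16681/20298 + (174/5)*(1/40425) = -16681/20298 + 58/67375 = -1122705091/1367577750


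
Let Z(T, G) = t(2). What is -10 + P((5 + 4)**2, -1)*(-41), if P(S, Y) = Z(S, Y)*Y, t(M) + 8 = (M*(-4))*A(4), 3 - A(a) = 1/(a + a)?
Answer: -1281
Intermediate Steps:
A(a) = 3 - 1/(2*a) (A(a) = 3 - 1/(a + a) = 3 - 1/(2*a))
t(M) = -8 - 23*M/2 (t(M) = -8 + (M*(-4))*(3 - 1/2/4) = -8 + (-4*M)*(3 - 1/2*1/4) = -8 + (-4*M)*(3 - 1/8) = -8 - 4*M*(23/8) = -8 - 23*M/2)
Z(T, G) = -31 (Z(T, G) = -8 - 23/2*2 = -8 - 23 = -31)
P(S, Y) = -31*Y
-10 + P((5 + 4)**2, -1)*(-41) = -10 - 31*(-1)*(-41) = -10 + 31*(-41) = -10 - 1271 = -1281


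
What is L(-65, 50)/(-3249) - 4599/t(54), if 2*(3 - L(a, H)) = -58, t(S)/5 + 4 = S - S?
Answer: 14941511/64980 ≈ 229.94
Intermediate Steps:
t(S) = -20 (t(S) = -20 + 5*(S - S) = -20 + 5*0 = -20 + 0 = -20)
L(a, H) = 32 (L(a, H) = 3 - ½*(-58) = 3 + 29 = 32)
L(-65, 50)/(-3249) - 4599/t(54) = 32/(-3249) - 4599/(-20) = 32*(-1/3249) - 4599*(-1/20) = -32/3249 + 4599/20 = 14941511/64980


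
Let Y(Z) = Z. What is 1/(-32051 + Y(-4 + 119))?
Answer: -1/31936 ≈ -3.1313e-5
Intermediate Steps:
1/(-32051 + Y(-4 + 119)) = 1/(-32051 + (-4 + 119)) = 1/(-32051 + 115) = 1/(-31936) = -1/31936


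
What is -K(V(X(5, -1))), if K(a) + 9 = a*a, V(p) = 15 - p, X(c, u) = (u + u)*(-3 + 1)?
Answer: -112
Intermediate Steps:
X(c, u) = -4*u (X(c, u) = (2*u)*(-2) = -4*u)
K(a) = -9 + a**2 (K(a) = -9 + a*a = -9 + a**2)
-K(V(X(5, -1))) = -(-9 + (15 - (-4)*(-1))**2) = -(-9 + (15 - 1*4)**2) = -(-9 + (15 - 4)**2) = -(-9 + 11**2) = -(-9 + 121) = -1*112 = -112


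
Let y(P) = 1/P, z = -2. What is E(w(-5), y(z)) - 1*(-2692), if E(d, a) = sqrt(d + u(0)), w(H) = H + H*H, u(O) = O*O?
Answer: 2692 + 2*sqrt(5) ≈ 2696.5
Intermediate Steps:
u(O) = O**2
w(H) = H + H**2
E(d, a) = sqrt(d) (E(d, a) = sqrt(d + 0**2) = sqrt(d + 0) = sqrt(d))
E(w(-5), y(z)) - 1*(-2692) = sqrt(-5*(1 - 5)) - 1*(-2692) = sqrt(-5*(-4)) + 2692 = sqrt(20) + 2692 = 2*sqrt(5) + 2692 = 2692 + 2*sqrt(5)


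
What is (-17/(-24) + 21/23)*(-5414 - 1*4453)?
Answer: -127985/8 ≈ -15998.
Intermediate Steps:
(-17/(-24) + 21/23)*(-5414 - 1*4453) = (-17*(-1/24) + 21*(1/23))*(-5414 - 4453) = (17/24 + 21/23)*(-9867) = (895/552)*(-9867) = -127985/8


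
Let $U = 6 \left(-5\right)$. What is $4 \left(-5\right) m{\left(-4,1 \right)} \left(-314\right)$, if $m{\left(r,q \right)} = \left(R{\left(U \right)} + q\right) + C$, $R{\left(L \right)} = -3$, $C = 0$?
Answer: $-12560$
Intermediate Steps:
$U = -30$
$m{\left(r,q \right)} = -3 + q$ ($m{\left(r,q \right)} = \left(-3 + q\right) + 0 = -3 + q$)
$4 \left(-5\right) m{\left(-4,1 \right)} \left(-314\right) = 4 \left(-5\right) \left(-3 + 1\right) \left(-314\right) = \left(-20\right) \left(-2\right) \left(-314\right) = 40 \left(-314\right) = -12560$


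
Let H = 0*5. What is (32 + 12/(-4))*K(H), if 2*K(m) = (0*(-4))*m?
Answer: 0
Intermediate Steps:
H = 0
K(m) = 0 (K(m) = ((0*(-4))*m)/2 = (0*m)/2 = (1/2)*0 = 0)
(32 + 12/(-4))*K(H) = (32 + 12/(-4))*0 = (32 + 12*(-1/4))*0 = (32 - 3)*0 = 29*0 = 0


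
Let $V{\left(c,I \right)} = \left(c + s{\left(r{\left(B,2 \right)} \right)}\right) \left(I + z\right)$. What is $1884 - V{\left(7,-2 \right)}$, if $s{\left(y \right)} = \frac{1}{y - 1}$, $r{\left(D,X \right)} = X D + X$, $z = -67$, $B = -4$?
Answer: $\frac{16500}{7} \approx 2357.1$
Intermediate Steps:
$r{\left(D,X \right)} = X + D X$ ($r{\left(D,X \right)} = D X + X = X + D X$)
$s{\left(y \right)} = \frac{1}{-1 + y}$
$V{\left(c,I \right)} = \left(-67 + I\right) \left(- \frac{1}{7} + c\right)$ ($V{\left(c,I \right)} = \left(c + \frac{1}{-1 + 2 \left(1 - 4\right)}\right) \left(I - 67\right) = \left(c + \frac{1}{-1 + 2 \left(-3\right)}\right) \left(-67 + I\right) = \left(c + \frac{1}{-1 - 6}\right) \left(-67 + I\right) = \left(c + \frac{1}{-7}\right) \left(-67 + I\right) = \left(c - \frac{1}{7}\right) \left(-67 + I\right) = \left(- \frac{1}{7} + c\right) \left(-67 + I\right) = \left(-67 + I\right) \left(- \frac{1}{7} + c\right)$)
$1884 - V{\left(7,-2 \right)} = 1884 - \left(\frac{67}{7} - 469 - - \frac{2}{7} - 14\right) = 1884 - \left(\frac{67}{7} - 469 + \frac{2}{7} - 14\right) = 1884 - - \frac{3312}{7} = 1884 + \frac{3312}{7} = \frac{16500}{7}$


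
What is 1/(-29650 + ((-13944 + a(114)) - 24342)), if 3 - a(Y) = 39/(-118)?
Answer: -118/8016055 ≈ -1.4720e-5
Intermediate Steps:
a(Y) = 393/118 (a(Y) = 3 - 39/(-118) = 3 - 39*(-1)/118 = 3 - 1*(-39/118) = 3 + 39/118 = 393/118)
1/(-29650 + ((-13944 + a(114)) - 24342)) = 1/(-29650 + ((-13944 + 393/118) - 24342)) = 1/(-29650 + (-1644999/118 - 24342)) = 1/(-29650 - 4517355/118) = 1/(-8016055/118) = -118/8016055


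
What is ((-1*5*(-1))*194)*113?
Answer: 109610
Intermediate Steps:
((-1*5*(-1))*194)*113 = (-5*(-1)*194)*113 = (5*194)*113 = 970*113 = 109610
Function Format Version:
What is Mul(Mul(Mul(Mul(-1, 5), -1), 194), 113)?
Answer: 109610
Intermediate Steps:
Mul(Mul(Mul(Mul(-1, 5), -1), 194), 113) = Mul(Mul(Mul(-5, -1), 194), 113) = Mul(Mul(5, 194), 113) = Mul(970, 113) = 109610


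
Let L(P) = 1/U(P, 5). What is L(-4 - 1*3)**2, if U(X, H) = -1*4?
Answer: 1/16 ≈ 0.062500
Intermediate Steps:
U(X, H) = -4
L(P) = -1/4 (L(P) = 1/(-4) = -1/4)
L(-4 - 1*3)**2 = (-1/4)**2 = 1/16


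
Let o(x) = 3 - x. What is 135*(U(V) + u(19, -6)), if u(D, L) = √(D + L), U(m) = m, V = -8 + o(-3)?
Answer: -270 + 135*√13 ≈ 216.75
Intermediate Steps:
V = -2 (V = -8 + (3 - 1*(-3)) = -8 + (3 + 3) = -8 + 6 = -2)
135*(U(V) + u(19, -6)) = 135*(-2 + √(19 - 6)) = 135*(-2 + √13) = -270 + 135*√13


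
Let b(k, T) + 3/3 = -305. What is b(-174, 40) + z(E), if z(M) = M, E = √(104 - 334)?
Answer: -306 + I*√230 ≈ -306.0 + 15.166*I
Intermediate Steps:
E = I*√230 (E = √(-230) = I*√230 ≈ 15.166*I)
b(k, T) = -306 (b(k, T) = -1 - 305 = -306)
b(-174, 40) + z(E) = -306 + I*√230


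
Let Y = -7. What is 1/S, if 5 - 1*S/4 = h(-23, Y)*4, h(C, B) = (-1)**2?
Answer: 1/4 ≈ 0.25000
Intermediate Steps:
h(C, B) = 1
S = 4 (S = 20 - 4*4 = 20 - 16 = 4)
1/S = 1/4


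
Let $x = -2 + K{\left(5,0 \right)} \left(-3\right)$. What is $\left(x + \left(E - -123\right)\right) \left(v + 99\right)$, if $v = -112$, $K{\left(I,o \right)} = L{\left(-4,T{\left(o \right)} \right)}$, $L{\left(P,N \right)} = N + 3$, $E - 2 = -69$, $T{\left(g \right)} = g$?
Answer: $-585$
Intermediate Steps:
$E = -67$ ($E = 2 - 69 = -67$)
$L{\left(P,N \right)} = 3 + N$
$K{\left(I,o \right)} = 3 + o$
$x = -11$ ($x = -2 + \left(3 + 0\right) \left(-3\right) = -2 + 3 \left(-3\right) = -2 - 9 = -11$)
$\left(x + \left(E - -123\right)\right) \left(v + 99\right) = \left(-11 - -56\right) \left(-112 + 99\right) = \left(-11 + \left(-67 + 123\right)\right) \left(-13\right) = \left(-11 + 56\right) \left(-13\right) = 45 \left(-13\right) = -585$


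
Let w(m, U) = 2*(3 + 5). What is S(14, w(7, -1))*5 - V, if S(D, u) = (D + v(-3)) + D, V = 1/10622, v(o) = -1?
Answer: 1433969/10622 ≈ 135.00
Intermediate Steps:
w(m, U) = 16 (w(m, U) = 2*8 = 16)
V = 1/10622 ≈ 9.4144e-5
S(D, u) = -1 + 2*D (S(D, u) = (D - 1) + D = (-1 + D) + D = -1 + 2*D)
S(14, w(7, -1))*5 - V = (-1 + 2*14)*5 - 1*1/10622 = (-1 + 28)*5 - 1/10622 = 27*5 - 1/10622 = 135 - 1/10622 = 1433969/10622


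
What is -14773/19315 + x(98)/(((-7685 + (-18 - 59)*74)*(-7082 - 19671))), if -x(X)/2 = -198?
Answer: -587694366743/768383747965 ≈ -0.76484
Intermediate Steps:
x(X) = 396 (x(X) = -2*(-198) = 396)
-14773/19315 + x(98)/(((-7685 + (-18 - 59)*74)*(-7082 - 19671))) = -14773/19315 + 396/(((-7685 + (-18 - 59)*74)*(-7082 - 19671))) = -14773*1/19315 + 396/(((-7685 - 77*74)*(-26753))) = -14773/19315 + 396/(((-7685 - 5698)*(-26753))) = -14773/19315 + 396/((-13383*(-26753))) = -14773/19315 + 396/358035399 = -14773/19315 + 396*(1/358035399) = -14773/19315 + 44/39781711 = -587694366743/768383747965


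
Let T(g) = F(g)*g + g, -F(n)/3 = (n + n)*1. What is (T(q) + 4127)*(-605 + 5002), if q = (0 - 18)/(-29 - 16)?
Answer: 453598917/25 ≈ 1.8144e+7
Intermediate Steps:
F(n) = -6*n (F(n) = -3*(n + n) = -3*2*n = -6*n)
q = ⅖ (q = -18/(-45) = -18*(-1/45) = ⅖ ≈ 0.40000)
T(g) = g - 6*g² (T(g) = (-6*g)*g + g = -6*g² + g = g - 6*g²)
(T(q) + 4127)*(-605 + 5002) = (2*(1 - 6*⅖)/5 + 4127)*(-605 + 5002) = (2*(1 - 12/5)/5 + 4127)*4397 = ((⅖)*(-7/5) + 4127)*4397 = (-14/25 + 4127)*4397 = (103161/25)*4397 = 453598917/25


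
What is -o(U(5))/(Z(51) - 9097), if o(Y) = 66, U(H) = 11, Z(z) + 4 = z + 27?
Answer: 66/9023 ≈ 0.0073146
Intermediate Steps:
Z(z) = 23 + z (Z(z) = -4 + (z + 27) = -4 + (27 + z) = 23 + z)
-o(U(5))/(Z(51) - 9097) = -66/((23 + 51) - 9097) = -66/(74 - 9097) = -66/(-9023) = -66*(-1)/9023 = -1*(-66/9023) = 66/9023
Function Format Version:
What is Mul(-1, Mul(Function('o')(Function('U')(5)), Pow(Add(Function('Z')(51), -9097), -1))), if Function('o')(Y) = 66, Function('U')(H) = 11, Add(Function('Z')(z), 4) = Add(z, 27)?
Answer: Rational(66, 9023) ≈ 0.0073146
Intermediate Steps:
Function('Z')(z) = Add(23, z) (Function('Z')(z) = Add(-4, Add(z, 27)) = Add(-4, Add(27, z)) = Add(23, z))
Mul(-1, Mul(Function('o')(Function('U')(5)), Pow(Add(Function('Z')(51), -9097), -1))) = Mul(-1, Mul(66, Pow(Add(Add(23, 51), -9097), -1))) = Mul(-1, Mul(66, Pow(Add(74, -9097), -1))) = Mul(-1, Mul(66, Pow(-9023, -1))) = Mul(-1, Mul(66, Rational(-1, 9023))) = Mul(-1, Rational(-66, 9023)) = Rational(66, 9023)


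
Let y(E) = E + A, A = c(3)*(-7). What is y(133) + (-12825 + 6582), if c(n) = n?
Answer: -6131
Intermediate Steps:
A = -21 (A = 3*(-7) = -21)
y(E) = -21 + E (y(E) = E - 21 = -21 + E)
y(133) + (-12825 + 6582) = (-21 + 133) + (-12825 + 6582) = 112 - 6243 = -6131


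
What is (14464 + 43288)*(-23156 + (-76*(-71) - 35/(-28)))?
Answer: -1025603330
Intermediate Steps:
(14464 + 43288)*(-23156 + (-76*(-71) - 35/(-28))) = 57752*(-23156 + (5396 - 35*(-1/28))) = 57752*(-23156 + (5396 + 5/4)) = 57752*(-23156 + 21589/4) = 57752*(-71035/4) = -1025603330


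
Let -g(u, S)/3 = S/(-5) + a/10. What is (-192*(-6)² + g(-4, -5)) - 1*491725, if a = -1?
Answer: -4986397/10 ≈ -4.9864e+5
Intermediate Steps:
g(u, S) = 3/10 + 3*S/5 (g(u, S) = -3*(S/(-5) - 1/10) = -3*(S*(-⅕) - 1*⅒) = -3*(-S/5 - ⅒) = -3*(-⅒ - S/5) = 3/10 + 3*S/5)
(-192*(-6)² + g(-4, -5)) - 1*491725 = (-192*(-6)² + (3/10 + (⅗)*(-5))) - 1*491725 = (-192*36 + (3/10 - 3)) - 491725 = (-6912 - 27/10) - 491725 = -69147/10 - 491725 = -4986397/10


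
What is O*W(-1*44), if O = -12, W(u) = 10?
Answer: -120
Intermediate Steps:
O*W(-1*44) = -12*10 = -120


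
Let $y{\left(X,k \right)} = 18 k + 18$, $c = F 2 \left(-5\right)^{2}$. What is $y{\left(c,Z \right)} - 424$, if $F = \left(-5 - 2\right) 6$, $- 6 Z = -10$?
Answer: $-376$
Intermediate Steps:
$Z = \frac{5}{3}$ ($Z = \left(- \frac{1}{6}\right) \left(-10\right) = \frac{5}{3} \approx 1.6667$)
$F = -42$ ($F = \left(-7\right) 6 = -42$)
$c = -2100$ ($c = \left(-42\right) 2 \left(-5\right)^{2} = \left(-84\right) 25 = -2100$)
$y{\left(X,k \right)} = 18 + 18 k$
$y{\left(c,Z \right)} - 424 = \left(18 + 18 \cdot \frac{5}{3}\right) - 424 = \left(18 + 30\right) - 424 = 48 - 424 = -376$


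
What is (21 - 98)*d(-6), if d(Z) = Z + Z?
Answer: 924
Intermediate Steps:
d(Z) = 2*Z
(21 - 98)*d(-6) = (21 - 98)*(2*(-6)) = -77*(-12) = 924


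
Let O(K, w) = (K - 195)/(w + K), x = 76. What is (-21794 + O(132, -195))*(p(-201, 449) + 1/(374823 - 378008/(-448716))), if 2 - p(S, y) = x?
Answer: 67809024333635611/42047363819 ≈ 1.6127e+6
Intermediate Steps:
p(S, y) = -74 (p(S, y) = 2 - 1*76 = 2 - 76 = -74)
O(K, w) = (-195 + K)/(K + w)
(-21794 + O(132, -195))*(p(-201, 449) + 1/(374823 - 378008/(-448716))) = (-21794 + (-195 + 132)/(132 - 195))*(-74 + 1/(374823 - 378008/(-448716))) = (-21794 - 63/(-63))*(-74 + 1/(374823 - 378008*(-1/448716))) = (-21794 - 1/63*(-63))*(-74 + 1/(374823 + 94502/112179)) = (-21794 + 1)*(-74 + 1/(42047363819/112179)) = -21793*(-74 + 112179/42047363819) = -21793*(-3111504810427/42047363819) = 67809024333635611/42047363819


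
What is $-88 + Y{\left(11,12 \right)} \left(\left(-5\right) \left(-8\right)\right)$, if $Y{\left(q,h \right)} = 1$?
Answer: $-48$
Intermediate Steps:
$-88 + Y{\left(11,12 \right)} \left(\left(-5\right) \left(-8\right)\right) = -88 + 1 \left(\left(-5\right) \left(-8\right)\right) = -88 + 1 \cdot 40 = -88 + 40 = -48$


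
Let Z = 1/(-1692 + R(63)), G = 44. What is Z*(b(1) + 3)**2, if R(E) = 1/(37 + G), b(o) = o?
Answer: -1296/137051 ≈ -0.0094563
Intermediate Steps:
R(E) = 1/81 (R(E) = 1/(37 + 44) = 1/81)
Z = -81/137051 (Z = 1/(-1692 + 1/81) = 1/(-137051/81) = -81/137051 ≈ -0.00059102)
Z*(b(1) + 3)**2 = -81*(1 + 3)**2/137051 = -81/137051*4**2 = -81/137051*16 = -1296/137051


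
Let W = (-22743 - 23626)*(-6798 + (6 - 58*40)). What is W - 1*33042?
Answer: 422481286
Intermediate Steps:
W = 422514328 (W = -46369*(-6798 + (6 - 2320)) = -46369*(-6798 - 2314) = -46369*(-9112) = 422514328)
W - 1*33042 = 422514328 - 1*33042 = 422514328 - 33042 = 422481286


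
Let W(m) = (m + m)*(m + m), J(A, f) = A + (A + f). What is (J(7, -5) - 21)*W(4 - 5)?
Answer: -48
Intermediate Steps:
J(A, f) = f + 2*A
W(m) = 4*m² (W(m) = (2*m)*(2*m) = 4*m²)
(J(7, -5) - 21)*W(4 - 5) = ((-5 + 2*7) - 21)*(4*(4 - 5)²) = ((-5 + 14) - 21)*(4*(-1)²) = (9 - 21)*(4*1) = -12*4 = -48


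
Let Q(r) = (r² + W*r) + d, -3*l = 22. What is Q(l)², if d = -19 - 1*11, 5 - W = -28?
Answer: 3857296/81 ≈ 47621.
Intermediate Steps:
W = 33 (W = 5 - 1*(-28) = 5 + 28 = 33)
d = -30 (d = -19 - 11 = -30)
l = -22/3 (l = -⅓*22 = -22/3 ≈ -7.3333)
Q(r) = -30 + r² + 33*r (Q(r) = (r² + 33*r) - 30 = -30 + r² + 33*r)
Q(l)² = (-30 + (-22/3)² + 33*(-22/3))² = (-30 + 484/9 - 242)² = (-1964/9)² = 3857296/81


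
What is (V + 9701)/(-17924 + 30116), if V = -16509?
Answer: -851/1524 ≈ -0.55840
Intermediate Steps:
(V + 9701)/(-17924 + 30116) = (-16509 + 9701)/(-17924 + 30116) = -6808/12192 = -6808*1/12192 = -851/1524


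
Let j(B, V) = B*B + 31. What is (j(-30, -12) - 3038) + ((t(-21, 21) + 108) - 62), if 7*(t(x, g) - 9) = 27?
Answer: -14337/7 ≈ -2048.1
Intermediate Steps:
t(x, g) = 90/7 (t(x, g) = 9 + (⅐)*27 = 9 + 27/7 = 90/7)
j(B, V) = 31 + B² (j(B, V) = B² + 31 = 31 + B²)
(j(-30, -12) - 3038) + ((t(-21, 21) + 108) - 62) = ((31 + (-30)²) - 3038) + ((90/7 + 108) - 62) = ((31 + 900) - 3038) + (846/7 - 62) = (931 - 3038) + 412/7 = -2107 + 412/7 = -14337/7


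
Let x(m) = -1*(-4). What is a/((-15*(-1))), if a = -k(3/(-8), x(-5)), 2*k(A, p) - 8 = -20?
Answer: ⅖ ≈ 0.40000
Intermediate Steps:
x(m) = 4
k(A, p) = -6 (k(A, p) = 4 + (½)*(-20) = 4 - 10 = -6)
a = 6 (a = -1*(-6) = 6)
a/((-15*(-1))) = 6/((-15*(-1))) = 6/15 = 6*(1/15) = ⅖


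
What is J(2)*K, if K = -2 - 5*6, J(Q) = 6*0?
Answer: 0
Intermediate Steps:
J(Q) = 0
K = -32 (K = -2 - 30 = -32)
J(2)*K = 0*(-32) = 0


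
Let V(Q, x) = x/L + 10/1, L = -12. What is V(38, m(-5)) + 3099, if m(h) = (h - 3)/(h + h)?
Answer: 46634/15 ≈ 3108.9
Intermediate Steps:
m(h) = (-3 + h)/(2*h) (m(h) = (-3 + h)/((2*h)) = (-3 + h)*(1/(2*h)) = (-3 + h)/(2*h))
V(Q, x) = 10 - x/12 (V(Q, x) = x/(-12) + 10/1 = x*(-1/12) + 10*1 = -x/12 + 10 = 10 - x/12)
V(38, m(-5)) + 3099 = (10 - (-3 - 5)/(24*(-5))) + 3099 = (10 - (-1)*(-8)/(24*5)) + 3099 = (10 - 1/12*⅘) + 3099 = (10 - 1/15) + 3099 = 149/15 + 3099 = 46634/15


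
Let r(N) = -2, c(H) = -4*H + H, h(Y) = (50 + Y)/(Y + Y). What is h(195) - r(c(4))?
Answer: 205/78 ≈ 2.6282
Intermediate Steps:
h(Y) = (50 + Y)/(2*Y) (h(Y) = (50 + Y)/((2*Y)) = (50 + Y)*(1/(2*Y)) = (50 + Y)/(2*Y))
c(H) = -3*H
h(195) - r(c(4)) = (½)*(50 + 195)/195 - 1*(-2) = (½)*(1/195)*245 + 2 = 49/78 + 2 = 205/78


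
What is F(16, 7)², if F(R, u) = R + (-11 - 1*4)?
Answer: 1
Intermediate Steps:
F(R, u) = -15 + R (F(R, u) = R + (-11 - 4) = R - 15 = -15 + R)
F(16, 7)² = (-15 + 16)² = 1² = 1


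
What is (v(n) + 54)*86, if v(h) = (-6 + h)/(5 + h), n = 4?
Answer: 41624/9 ≈ 4624.9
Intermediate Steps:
v(h) = (-6 + h)/(5 + h)
(v(n) + 54)*86 = ((-6 + 4)/(5 + 4) + 54)*86 = (-2/9 + 54)*86 = (484/9)*86 = 41624/9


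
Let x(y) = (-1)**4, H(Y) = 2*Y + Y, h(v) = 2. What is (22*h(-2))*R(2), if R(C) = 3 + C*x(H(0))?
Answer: 220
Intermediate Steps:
H(Y) = 3*Y
x(y) = 1
R(C) = 3 + C (R(C) = 3 + C*1 = 3 + C)
(22*h(-2))*R(2) = (22*2)*(3 + 2) = 44*5 = 220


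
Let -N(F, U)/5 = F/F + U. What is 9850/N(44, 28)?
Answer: -1970/29 ≈ -67.931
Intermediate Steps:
N(F, U) = -5 - 5*U (N(F, U) = -5*(F/F + U) = -5*(1 + U) = -5 - 5*U)
9850/N(44, 28) = 9850/(-5 - 5*28) = 9850/(-5 - 140) = 9850/(-145) = 9850*(-1/145) = -1970/29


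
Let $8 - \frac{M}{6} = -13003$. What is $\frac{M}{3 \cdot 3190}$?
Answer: $\frac{13011}{1595} \approx 8.1574$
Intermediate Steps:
$M = 78066$ ($M = 48 - -78018 = 48 + 78018 = 78066$)
$\frac{M}{3 \cdot 3190} = \frac{78066}{3 \cdot 3190} = \frac{78066}{9570} = 78066 \cdot \frac{1}{9570} = \frac{13011}{1595}$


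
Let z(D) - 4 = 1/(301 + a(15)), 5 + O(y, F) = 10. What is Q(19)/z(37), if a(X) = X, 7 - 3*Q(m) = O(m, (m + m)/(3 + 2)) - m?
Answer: 2212/1265 ≈ 1.7486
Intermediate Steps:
O(y, F) = 5 (O(y, F) = -5 + 10 = 5)
Q(m) = 2/3 + m/3 (Q(m) = 7/3 - (5 - m)/3 = 7/3 + (-5/3 + m/3) = 2/3 + m/3)
z(D) = 1265/316 (z(D) = 4 + 1/(301 + 15) = 4 + 1/316 = 1265/316)
Q(19)/z(37) = (2/3 + (1/3)*19)/(1265/316) = (2/3 + 19/3)*(316/1265) = 7*(316/1265) = 2212/1265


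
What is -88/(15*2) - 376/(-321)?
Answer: -2828/1605 ≈ -1.7620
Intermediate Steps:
-88/(15*2) - 376/(-321) = -88/30 - 376*(-1/321) = -88*1/30 + 376/321 = -44/15 + 376/321 = -2828/1605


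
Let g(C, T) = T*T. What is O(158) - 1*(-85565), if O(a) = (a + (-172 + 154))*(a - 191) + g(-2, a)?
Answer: 105909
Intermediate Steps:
g(C, T) = T²
O(a) = a² + (-191 + a)*(-18 + a) (O(a) = (a + (-172 + 154))*(a - 191) + a² = (a - 18)*(-191 + a) + a² = (-18 + a)*(-191 + a) + a² = (-191 + a)*(-18 + a) + a² = a² + (-191 + a)*(-18 + a))
O(158) - 1*(-85565) = (3438 - 209*158 + 2*158²) - 1*(-85565) = (3438 - 33022 + 2*24964) + 85565 = (3438 - 33022 + 49928) + 85565 = 20344 + 85565 = 105909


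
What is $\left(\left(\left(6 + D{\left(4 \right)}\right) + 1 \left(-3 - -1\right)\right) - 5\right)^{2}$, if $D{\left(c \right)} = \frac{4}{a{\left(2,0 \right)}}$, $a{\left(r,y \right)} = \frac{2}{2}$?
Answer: $9$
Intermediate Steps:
$a{\left(r,y \right)} = 1$ ($a{\left(r,y \right)} = 2 \cdot \frac{1}{2} = 1$)
$D{\left(c \right)} = 4$ ($D{\left(c \right)} = \frac{4}{1} = 4 \cdot 1 = 4$)
$\left(\left(\left(6 + D{\left(4 \right)}\right) + 1 \left(-3 - -1\right)\right) - 5\right)^{2} = \left(\left(\left(6 + 4\right) + 1 \left(-3 - -1\right)\right) - 5\right)^{2} = \left(\left(10 + 1 \left(-3 + \left(-1 + 2\right)\right)\right) - 5\right)^{2} = \left(\left(10 + 1 \left(-3 + 1\right)\right) - 5\right)^{2} = \left(\left(10 + 1 \left(-2\right)\right) - 5\right)^{2} = \left(\left(10 - 2\right) - 5\right)^{2} = \left(8 - 5\right)^{2} = 3^{2} = 9$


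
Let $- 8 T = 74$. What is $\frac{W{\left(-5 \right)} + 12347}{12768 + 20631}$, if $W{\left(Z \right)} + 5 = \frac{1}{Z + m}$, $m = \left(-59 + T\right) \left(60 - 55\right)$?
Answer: $\frac{17093666}{46257615} \approx 0.36953$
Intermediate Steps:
$T = - \frac{37}{4}$ ($T = \left(- \frac{1}{8}\right) 74 = - \frac{37}{4} \approx -9.25$)
$m = - \frac{1365}{4}$ ($m = \left(-59 - \frac{37}{4}\right) \left(60 - 55\right) = \left(- \frac{273}{4}\right) 5 = - \frac{1365}{4} \approx -341.25$)
$W{\left(Z \right)} = -5 + \frac{1}{- \frac{1365}{4} + Z}$ ($W{\left(Z \right)} = -5 + \frac{1}{Z - \frac{1365}{4}} = -5 + \frac{1}{- \frac{1365}{4} + Z}$)
$\frac{W{\left(-5 \right)} + 12347}{12768 + 20631} = \frac{\frac{6829 - -100}{-1365 + 4 \left(-5\right)} + 12347}{12768 + 20631} = \frac{\frac{6829 + 100}{-1365 - 20} + 12347}{33399} = \left(\frac{1}{-1385} \cdot 6929 + 12347\right) \frac{1}{33399} = \left(\left(- \frac{1}{1385}\right) 6929 + 12347\right) \frac{1}{33399} = \left(- \frac{6929}{1385} + 12347\right) \frac{1}{33399} = \frac{17093666}{1385} \cdot \frac{1}{33399} = \frac{17093666}{46257615}$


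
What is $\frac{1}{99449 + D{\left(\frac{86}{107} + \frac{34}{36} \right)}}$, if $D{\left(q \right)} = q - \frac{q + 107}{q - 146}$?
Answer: $\frac{535098654}{53216364890663} \approx 1.0055 \cdot 10^{-5}$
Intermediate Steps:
$D{\left(q \right)} = q - \frac{107 + q}{-146 + q}$
$\frac{1}{99449 + D{\left(\frac{86}{107} + \frac{34}{36} \right)}} = \frac{1}{99449 + \frac{-107 + \left(\frac{86}{107} + \frac{34}{36}\right)^{2} - 147 \left(\frac{86}{107} + \frac{34}{36}\right)}{-146 + \left(\frac{86}{107} + \frac{34}{36}\right)}} = \frac{1}{99449 + \frac{-107 + \left(86 \cdot \frac{1}{107} + 34 \cdot \frac{1}{36}\right)^{2} - 147 \left(86 \cdot \frac{1}{107} + 34 \cdot \frac{1}{36}\right)}{-146 + \left(86 \cdot \frac{1}{107} + 34 \cdot \frac{1}{36}\right)}} = \frac{1}{99449 + \frac{-107 + \left(\frac{86}{107} + \frac{17}{18}\right)^{2} - 147 \left(\frac{86}{107} + \frac{17}{18}\right)}{-146 + \left(\frac{86}{107} + \frac{17}{18}\right)}} = \frac{1}{99449 + \frac{-107 + \left(\frac{3367}{1926}\right)^{2} - \frac{164983}{642}}{-146 + \frac{3367}{1926}}} = \frac{1}{99449 + \frac{-107 + \frac{11336689}{3709476} - \frac{164983}{642}}{- \frac{277829}{1926}}} = \frac{1}{99449 - - \frac{1338849017}{535098654}} = \frac{1}{99449 + \frac{1338849017}{535098654}} = \frac{1}{\frac{53216364890663}{535098654}} = \frac{535098654}{53216364890663}$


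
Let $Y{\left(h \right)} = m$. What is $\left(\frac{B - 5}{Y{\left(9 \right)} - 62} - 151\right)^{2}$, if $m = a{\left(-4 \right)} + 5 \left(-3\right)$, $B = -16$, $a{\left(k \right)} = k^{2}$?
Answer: $\frac{84456100}{3721} \approx 22697.0$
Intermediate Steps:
$m = 1$ ($m = \left(-4\right)^{2} + 5 \left(-3\right) = 16 - 15 = 1$)
$Y{\left(h \right)} = 1$
$\left(\frac{B - 5}{Y{\left(9 \right)} - 62} - 151\right)^{2} = \left(\frac{-16 - 5}{1 - 62} - 151\right)^{2} = \left(- \frac{21}{-61} - 151\right)^{2} = \left(\left(-21\right) \left(- \frac{1}{61}\right) - 151\right)^{2} = \left(\frac{21}{61} - 151\right)^{2} = \left(- \frac{9190}{61}\right)^{2} = \frac{84456100}{3721}$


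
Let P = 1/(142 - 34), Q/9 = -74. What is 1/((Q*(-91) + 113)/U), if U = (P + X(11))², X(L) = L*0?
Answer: 1/708226416 ≈ 1.4120e-9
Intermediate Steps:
Q = -666 (Q = 9*(-74) = -666)
X(L) = 0
P = 1/108 ≈ 0.0092593
U = 1/11664 (U = (1/108 + 0)² = (1/108)² = 1/11664 ≈ 8.5734e-5)
1/((Q*(-91) + 113)/U) = 1/((-666*(-91) + 113)/(1/11664)) = 1/((60606 + 113)*11664) = 1/(60719*11664) = 1/708226416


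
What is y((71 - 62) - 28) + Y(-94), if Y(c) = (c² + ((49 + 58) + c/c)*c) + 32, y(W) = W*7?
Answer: -1417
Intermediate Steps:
y(W) = 7*W
Y(c) = 32 + c² + 108*c (Y(c) = (c² + (107 + 1)*c) + 32 = (c² + 108*c) + 32 = 32 + c² + 108*c)
y((71 - 62) - 28) + Y(-94) = 7*((71 - 62) - 28) + (32 + (-94)² + 108*(-94)) = 7*(9 - 28) + (32 + 8836 - 10152) = 7*(-19) - 1284 = -133 - 1284 = -1417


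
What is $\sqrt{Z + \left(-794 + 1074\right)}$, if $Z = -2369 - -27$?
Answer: $i \sqrt{2062} \approx 45.409 i$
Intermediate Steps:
$Z = -2342$ ($Z = -2369 + 27 = -2342$)
$\sqrt{Z + \left(-794 + 1074\right)} = \sqrt{-2342 + \left(-794 + 1074\right)} = \sqrt{-2342 + 280} = \sqrt{-2062} = i \sqrt{2062}$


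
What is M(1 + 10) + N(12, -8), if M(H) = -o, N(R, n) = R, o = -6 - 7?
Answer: 25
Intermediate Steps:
o = -13
M(H) = 13 (M(H) = -1*(-13) = 13)
M(1 + 10) + N(12, -8) = 13 + 12 = 25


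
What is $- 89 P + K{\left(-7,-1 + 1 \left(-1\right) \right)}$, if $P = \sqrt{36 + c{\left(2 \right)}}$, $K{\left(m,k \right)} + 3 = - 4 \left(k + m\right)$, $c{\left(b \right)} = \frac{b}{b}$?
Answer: $33 - 89 \sqrt{37} \approx -508.37$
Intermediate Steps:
$c{\left(b \right)} = 1$
$K{\left(m,k \right)} = -3 - 4 k - 4 m$ ($K{\left(m,k \right)} = -3 - 4 \left(k + m\right) = -3 - \left(4 k + 4 m\right) = -3 - 4 k - 4 m$)
$P = \sqrt{37}$ ($P = \sqrt{36 + 1} = \sqrt{37} \approx 6.0828$)
$- 89 P + K{\left(-7,-1 + 1 \left(-1\right) \right)} = - 89 \sqrt{37} - \left(-25 + 4 \left(-1 + 1 \left(-1\right)\right)\right) = - 89 \sqrt{37} - \left(-25 + 4 \left(-1 - 1\right)\right) = - 89 \sqrt{37} - -33 = - 89 \sqrt{37} + \left(-3 + 8 + 28\right) = - 89 \sqrt{37} + 33 = 33 - 89 \sqrt{37}$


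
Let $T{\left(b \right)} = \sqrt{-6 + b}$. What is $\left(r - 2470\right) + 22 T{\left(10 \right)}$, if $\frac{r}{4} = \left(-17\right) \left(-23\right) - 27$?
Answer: $-970$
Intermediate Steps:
$r = 1456$ ($r = 4 \left(\left(-17\right) \left(-23\right) - 27\right) = 4 \left(391 - 27\right) = 4 \cdot 364 = 1456$)
$\left(r - 2470\right) + 22 T{\left(10 \right)} = \left(1456 - 2470\right) + 22 \sqrt{-6 + 10} = \left(1456 - 2470\right) + 22 \sqrt{4} = -1014 + 22 \cdot 2 = -1014 + 44 = -970$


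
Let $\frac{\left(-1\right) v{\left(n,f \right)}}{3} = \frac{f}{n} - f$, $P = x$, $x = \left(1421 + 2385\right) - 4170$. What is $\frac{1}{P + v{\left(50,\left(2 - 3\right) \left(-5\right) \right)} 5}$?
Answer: $- \frac{2}{581} \approx -0.0034423$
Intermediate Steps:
$x = -364$ ($x = 3806 - 4170 = -364$)
$P = -364$
$v{\left(n,f \right)} = 3 f - \frac{3 f}{n}$ ($v{\left(n,f \right)} = - 3 \left(\frac{f}{n} - f\right) = - 3 \left(- f + \frac{f}{n}\right) = 3 f - \frac{3 f}{n}$)
$\frac{1}{P + v{\left(50,\left(2 - 3\right) \left(-5\right) \right)} 5} = \frac{1}{-364 + \frac{3 \left(2 - 3\right) \left(-5\right) \left(-1 + 50\right)}{50} \cdot 5} = \frac{1}{-364 + 3 \left(\left(-1\right) \left(-5\right)\right) \frac{1}{50} \cdot 49 \cdot 5} = \frac{1}{-364 + 3 \cdot 5 \cdot \frac{1}{50} \cdot 49 \cdot 5} = \frac{1}{-364 + \frac{147}{10} \cdot 5} = \frac{1}{-364 + \frac{147}{2}} = \frac{1}{- \frac{581}{2}} = - \frac{2}{581}$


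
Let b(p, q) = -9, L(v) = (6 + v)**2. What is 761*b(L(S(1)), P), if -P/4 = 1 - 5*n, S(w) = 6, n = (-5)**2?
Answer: -6849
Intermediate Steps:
n = 25
P = 496 (P = -4*(1 - 5*25) = -4*(1 - 125) = -4*(-124) = 496)
761*b(L(S(1)), P) = 761*(-9) = -6849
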